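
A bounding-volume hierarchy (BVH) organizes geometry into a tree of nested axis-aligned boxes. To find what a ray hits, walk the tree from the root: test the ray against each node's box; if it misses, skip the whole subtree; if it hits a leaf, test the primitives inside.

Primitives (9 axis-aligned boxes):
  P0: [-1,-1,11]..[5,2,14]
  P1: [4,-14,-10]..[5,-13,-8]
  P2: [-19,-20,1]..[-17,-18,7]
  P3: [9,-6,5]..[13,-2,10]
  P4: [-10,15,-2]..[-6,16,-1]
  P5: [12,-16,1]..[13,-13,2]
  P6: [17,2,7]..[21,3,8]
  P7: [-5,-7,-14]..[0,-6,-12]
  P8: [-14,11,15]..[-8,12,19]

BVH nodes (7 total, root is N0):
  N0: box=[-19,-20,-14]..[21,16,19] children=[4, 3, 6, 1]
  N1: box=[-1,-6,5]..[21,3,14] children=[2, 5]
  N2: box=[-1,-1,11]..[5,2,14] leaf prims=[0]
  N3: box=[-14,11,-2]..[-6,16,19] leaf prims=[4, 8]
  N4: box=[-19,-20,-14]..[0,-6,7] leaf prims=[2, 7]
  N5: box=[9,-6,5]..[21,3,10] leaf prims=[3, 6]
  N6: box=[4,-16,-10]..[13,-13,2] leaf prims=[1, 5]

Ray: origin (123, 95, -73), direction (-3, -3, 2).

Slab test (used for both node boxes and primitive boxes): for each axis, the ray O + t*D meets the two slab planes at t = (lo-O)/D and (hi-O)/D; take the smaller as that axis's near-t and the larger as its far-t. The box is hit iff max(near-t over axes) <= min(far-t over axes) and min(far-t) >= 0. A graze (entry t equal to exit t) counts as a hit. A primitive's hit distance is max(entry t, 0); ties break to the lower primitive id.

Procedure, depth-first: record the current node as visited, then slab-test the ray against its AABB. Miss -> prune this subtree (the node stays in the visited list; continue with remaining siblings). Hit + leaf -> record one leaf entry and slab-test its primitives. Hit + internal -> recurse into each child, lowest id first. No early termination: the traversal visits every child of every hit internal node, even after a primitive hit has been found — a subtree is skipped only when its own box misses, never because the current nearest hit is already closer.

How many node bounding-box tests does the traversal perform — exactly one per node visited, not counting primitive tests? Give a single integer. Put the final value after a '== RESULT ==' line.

Traverse from the root:
N0 x:[34,142/3] y:[79/3,115/3] z:[59/2,46] -> hit [34,115/3], descend [1, 3, 4, 6]
  N1 x:[34,124/3] y:[92/3,101/3] z:[39,87/2] -> miss, prune
  N3 x:[43,137/3] y:[79/3,28] z:[71/2,46] -> miss, prune
  N4 x:[41,142/3] y:[101/3,115/3] z:[59/2,40] -> miss, prune
  N6 x:[110/3,119/3] y:[36,37] z:[63/2,75/2] -> hit [110/3,37] leaf, test {P1(miss), P5@t=37}

5 AABB tests over nodes [0, 1, 3, 4, 6]; 1 leaf entered; closest P5.

== RESULT ==
5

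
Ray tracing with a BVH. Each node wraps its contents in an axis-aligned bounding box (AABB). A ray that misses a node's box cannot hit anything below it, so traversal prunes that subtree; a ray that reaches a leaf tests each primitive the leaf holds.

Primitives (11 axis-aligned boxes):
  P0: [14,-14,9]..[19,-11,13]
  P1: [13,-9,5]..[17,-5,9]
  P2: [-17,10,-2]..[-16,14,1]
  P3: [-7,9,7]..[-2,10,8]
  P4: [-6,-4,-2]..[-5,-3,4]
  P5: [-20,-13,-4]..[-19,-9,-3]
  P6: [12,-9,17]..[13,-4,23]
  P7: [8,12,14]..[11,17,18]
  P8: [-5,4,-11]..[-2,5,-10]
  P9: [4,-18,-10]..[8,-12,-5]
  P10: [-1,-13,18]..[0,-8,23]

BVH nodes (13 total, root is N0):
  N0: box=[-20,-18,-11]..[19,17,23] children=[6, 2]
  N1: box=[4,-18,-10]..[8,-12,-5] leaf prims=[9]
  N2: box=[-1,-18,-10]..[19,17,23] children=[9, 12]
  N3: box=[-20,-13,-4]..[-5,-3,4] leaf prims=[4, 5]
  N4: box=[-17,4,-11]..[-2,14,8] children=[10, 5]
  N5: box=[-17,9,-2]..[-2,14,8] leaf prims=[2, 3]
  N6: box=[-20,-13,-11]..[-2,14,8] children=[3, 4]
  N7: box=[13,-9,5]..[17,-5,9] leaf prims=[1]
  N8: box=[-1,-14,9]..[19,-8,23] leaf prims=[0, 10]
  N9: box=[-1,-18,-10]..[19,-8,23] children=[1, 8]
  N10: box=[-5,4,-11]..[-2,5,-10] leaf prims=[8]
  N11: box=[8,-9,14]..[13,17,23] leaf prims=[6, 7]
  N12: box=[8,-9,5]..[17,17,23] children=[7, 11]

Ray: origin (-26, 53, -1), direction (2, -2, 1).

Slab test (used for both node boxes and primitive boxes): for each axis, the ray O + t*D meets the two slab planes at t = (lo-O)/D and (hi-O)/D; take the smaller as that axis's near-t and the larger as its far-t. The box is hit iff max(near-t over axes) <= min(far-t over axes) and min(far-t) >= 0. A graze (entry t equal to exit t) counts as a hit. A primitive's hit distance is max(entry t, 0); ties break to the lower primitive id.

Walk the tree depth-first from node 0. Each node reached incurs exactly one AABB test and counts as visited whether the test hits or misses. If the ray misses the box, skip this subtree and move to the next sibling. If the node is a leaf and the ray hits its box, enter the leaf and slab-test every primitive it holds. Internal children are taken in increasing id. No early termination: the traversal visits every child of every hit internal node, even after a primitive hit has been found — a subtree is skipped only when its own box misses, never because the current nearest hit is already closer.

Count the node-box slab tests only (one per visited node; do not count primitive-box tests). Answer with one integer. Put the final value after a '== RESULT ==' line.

Trace the traversal:
N0 x:[3,45/2] y:[18,71/2] z:[-10,24] -> hit [18,45/2], descend [2, 6]
  N2 x:[25/2,45/2] y:[18,71/2] z:[-9,24] -> hit [18,45/2], descend [9, 12]
    N9 x:[25/2,45/2] y:[61/2,71/2] z:[-9,24] -> miss, prune
    N12 x:[17,43/2] y:[18,31] z:[6,24] -> hit [18,43/2], descend [7, 11]
      N7 x:[39/2,43/2] y:[29,31] z:[6,10] -> miss, prune
      N11 x:[17,39/2] y:[18,31] z:[15,24] -> hit [18,39/2] leaf, test {P6(miss), P7@t=18}
  N6 x:[3,12] y:[39/2,33] z:[-10,9] -> miss, prune

7 AABB tests over nodes [0, 2, 9, 12, 7, 11, 6]; 1 leaf entered; closest P7.

== RESULT ==
7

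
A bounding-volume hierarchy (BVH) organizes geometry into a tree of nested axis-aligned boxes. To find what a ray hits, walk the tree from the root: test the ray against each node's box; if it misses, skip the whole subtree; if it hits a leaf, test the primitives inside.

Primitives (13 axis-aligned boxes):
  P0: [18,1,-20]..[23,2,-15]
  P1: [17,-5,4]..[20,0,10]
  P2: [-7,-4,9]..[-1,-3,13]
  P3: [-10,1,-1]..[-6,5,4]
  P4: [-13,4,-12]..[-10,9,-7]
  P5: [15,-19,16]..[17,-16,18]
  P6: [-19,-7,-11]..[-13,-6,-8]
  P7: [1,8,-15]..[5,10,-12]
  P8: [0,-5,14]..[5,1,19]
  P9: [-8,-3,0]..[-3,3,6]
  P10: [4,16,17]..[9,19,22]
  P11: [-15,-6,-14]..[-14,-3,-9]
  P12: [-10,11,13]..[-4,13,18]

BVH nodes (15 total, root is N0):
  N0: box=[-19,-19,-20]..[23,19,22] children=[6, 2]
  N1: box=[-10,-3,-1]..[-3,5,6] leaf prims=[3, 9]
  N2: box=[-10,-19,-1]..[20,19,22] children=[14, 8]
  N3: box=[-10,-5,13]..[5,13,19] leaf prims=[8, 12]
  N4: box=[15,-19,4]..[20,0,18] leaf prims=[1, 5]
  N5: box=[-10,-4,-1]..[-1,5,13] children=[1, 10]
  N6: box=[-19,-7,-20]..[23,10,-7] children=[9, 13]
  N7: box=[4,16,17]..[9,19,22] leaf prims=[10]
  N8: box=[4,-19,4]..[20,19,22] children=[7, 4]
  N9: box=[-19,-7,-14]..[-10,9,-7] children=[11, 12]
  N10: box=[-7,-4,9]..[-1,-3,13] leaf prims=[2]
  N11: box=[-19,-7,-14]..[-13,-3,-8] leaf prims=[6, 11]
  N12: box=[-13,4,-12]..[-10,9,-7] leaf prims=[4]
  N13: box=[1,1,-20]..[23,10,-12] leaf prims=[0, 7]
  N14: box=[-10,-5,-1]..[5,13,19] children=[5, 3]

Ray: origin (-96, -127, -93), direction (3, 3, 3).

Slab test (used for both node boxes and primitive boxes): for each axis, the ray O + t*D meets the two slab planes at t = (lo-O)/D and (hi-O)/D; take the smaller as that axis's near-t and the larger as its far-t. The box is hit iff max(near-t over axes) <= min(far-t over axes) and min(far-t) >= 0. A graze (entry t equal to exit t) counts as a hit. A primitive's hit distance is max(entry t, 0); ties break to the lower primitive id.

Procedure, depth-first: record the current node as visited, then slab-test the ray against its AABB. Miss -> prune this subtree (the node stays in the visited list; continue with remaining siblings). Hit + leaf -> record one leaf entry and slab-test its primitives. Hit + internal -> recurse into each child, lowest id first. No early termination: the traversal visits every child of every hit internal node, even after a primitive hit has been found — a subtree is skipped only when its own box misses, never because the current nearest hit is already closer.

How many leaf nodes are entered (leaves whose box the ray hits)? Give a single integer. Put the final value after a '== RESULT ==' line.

Walk:
N0 x:[77/3,119/3] y:[36,146/3] z:[73/3,115/3] -> hit [36,115/3], descend [2, 6]
  N2 x:[86/3,116/3] y:[36,146/3] z:[92/3,115/3] -> hit [36,115/3], descend [8, 14]
    N8 x:[100/3,116/3] y:[36,146/3] z:[97/3,115/3] -> hit [36,115/3], descend [4, 7]
      N4 x:[37,116/3] y:[36,127/3] z:[97/3,37] -> hit [37,37] leaf, test {P1(miss), P5@t=37}
      N7 x:[100/3,35] y:[143/3,146/3] z:[110/3,115/3] -> miss, prune
    N14 x:[86/3,101/3] y:[122/3,140/3] z:[92/3,112/3] -> miss, prune
  N6 x:[77/3,119/3] y:[40,137/3] z:[73/3,86/3] -> miss, prune

7 AABB tests over nodes [0, 2, 8, 4, 7, 14, 6]; 1 leaf entered; closest P5.

== RESULT ==
1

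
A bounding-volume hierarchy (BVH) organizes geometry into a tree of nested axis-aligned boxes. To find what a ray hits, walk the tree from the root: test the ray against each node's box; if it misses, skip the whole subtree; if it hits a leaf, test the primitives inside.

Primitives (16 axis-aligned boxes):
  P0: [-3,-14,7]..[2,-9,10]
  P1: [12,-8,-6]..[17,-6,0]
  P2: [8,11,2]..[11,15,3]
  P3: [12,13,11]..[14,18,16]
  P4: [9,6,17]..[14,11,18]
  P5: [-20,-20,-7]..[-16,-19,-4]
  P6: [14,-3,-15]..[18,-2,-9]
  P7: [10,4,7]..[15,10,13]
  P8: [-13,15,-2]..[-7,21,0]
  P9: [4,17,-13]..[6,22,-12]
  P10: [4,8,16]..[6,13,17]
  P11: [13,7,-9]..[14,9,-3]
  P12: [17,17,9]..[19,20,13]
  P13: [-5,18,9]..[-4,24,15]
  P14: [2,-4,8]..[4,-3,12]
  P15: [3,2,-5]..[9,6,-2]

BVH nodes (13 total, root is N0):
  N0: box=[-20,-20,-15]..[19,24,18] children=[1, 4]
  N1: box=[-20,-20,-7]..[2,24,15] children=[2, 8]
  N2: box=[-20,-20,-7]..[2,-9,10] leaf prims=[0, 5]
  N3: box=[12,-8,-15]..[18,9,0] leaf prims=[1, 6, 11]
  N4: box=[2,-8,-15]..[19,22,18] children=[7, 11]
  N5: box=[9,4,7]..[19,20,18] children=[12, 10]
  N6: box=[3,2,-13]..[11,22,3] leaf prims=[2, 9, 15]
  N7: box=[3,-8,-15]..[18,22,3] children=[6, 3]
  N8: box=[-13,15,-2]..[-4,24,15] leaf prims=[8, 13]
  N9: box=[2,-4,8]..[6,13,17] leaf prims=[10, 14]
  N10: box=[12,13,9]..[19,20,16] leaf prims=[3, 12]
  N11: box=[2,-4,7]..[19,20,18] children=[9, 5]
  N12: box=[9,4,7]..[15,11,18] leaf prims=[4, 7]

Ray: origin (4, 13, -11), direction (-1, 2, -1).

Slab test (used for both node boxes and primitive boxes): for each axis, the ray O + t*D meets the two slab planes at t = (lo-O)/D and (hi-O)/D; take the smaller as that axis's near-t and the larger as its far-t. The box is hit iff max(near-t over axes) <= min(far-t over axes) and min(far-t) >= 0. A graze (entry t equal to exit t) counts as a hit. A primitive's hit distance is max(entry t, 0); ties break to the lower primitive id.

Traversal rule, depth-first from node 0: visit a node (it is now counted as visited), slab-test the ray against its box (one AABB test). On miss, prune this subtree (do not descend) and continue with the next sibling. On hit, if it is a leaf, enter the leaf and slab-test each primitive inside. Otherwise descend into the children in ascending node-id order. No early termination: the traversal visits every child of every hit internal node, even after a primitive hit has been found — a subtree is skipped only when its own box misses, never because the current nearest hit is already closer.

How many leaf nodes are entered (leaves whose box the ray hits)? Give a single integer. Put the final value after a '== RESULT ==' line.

Trace the traversal:
N0 x:[-15,24] y:[-33/2,11/2] z:[-29,4] -> hit [-15,4], descend [1, 4]
  N1 x:[2,24] y:[-33/2,11/2] z:[-26,-4] -> miss, prune
  N4 x:[-15,2] y:[-21/2,9/2] z:[-29,4] -> hit [-21/2,2], descend [7, 11]
    N7 x:[-14,1] y:[-21/2,9/2] z:[-14,4] -> hit [-21/2,1], descend [3, 6]
      N3 x:[-14,-8] y:[-21/2,-2] z:[-11,4] -> miss, prune
      N6 x:[-7,1] y:[-11/2,9/2] z:[-14,2] -> hit [-11/2,1] leaf, test {P2(miss), P9(miss), P15(miss)}
    N11 x:[-15,2] y:[-17/2,7/2] z:[-29,-18] -> miss, prune

Visited [0, 1, 4, 7, 3, 6, 11]. Tests: 7 box, 1 leaf. Nearest: miss.

== RESULT ==
1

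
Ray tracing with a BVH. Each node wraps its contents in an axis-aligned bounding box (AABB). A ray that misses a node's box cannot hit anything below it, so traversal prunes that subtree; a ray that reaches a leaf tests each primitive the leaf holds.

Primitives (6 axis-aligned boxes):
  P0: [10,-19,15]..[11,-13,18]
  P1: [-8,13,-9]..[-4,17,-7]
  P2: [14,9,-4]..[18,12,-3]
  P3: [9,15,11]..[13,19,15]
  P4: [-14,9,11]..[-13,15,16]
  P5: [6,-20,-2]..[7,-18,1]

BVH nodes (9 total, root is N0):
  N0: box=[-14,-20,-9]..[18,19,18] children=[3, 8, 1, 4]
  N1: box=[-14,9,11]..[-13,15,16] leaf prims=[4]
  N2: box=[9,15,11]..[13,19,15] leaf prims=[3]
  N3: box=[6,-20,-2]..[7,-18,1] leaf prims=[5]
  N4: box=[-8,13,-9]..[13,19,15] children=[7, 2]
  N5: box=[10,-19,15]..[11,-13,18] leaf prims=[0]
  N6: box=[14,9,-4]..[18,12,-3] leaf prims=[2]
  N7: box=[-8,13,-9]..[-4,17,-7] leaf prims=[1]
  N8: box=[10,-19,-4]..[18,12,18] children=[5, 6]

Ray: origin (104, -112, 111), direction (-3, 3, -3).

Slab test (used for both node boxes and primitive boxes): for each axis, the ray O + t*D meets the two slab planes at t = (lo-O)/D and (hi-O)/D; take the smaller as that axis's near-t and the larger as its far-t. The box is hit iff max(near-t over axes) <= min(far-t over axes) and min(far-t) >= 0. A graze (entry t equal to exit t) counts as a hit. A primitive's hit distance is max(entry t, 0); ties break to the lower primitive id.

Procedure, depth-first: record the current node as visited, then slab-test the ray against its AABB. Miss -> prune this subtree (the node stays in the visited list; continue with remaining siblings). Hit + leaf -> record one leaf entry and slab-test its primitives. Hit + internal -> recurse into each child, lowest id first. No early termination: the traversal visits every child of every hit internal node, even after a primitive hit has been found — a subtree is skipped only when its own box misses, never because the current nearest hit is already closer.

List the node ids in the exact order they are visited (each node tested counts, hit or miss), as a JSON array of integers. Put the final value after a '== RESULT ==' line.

Traverse from the root:
N0 x:[86/3,118/3] y:[92/3,131/3] z:[31,40] -> hit [31,118/3], descend [1, 3, 4, 8]
  N1 x:[39,118/3] y:[121/3,127/3] z:[95/3,100/3] -> miss, prune
  N3 x:[97/3,98/3] y:[92/3,94/3] z:[110/3,113/3] -> miss, prune
  N4 x:[91/3,112/3] y:[125/3,131/3] z:[32,40] -> miss, prune
  N8 x:[86/3,94/3] y:[31,124/3] z:[31,115/3] -> hit [31,94/3], descend [5, 6]
    N5 x:[31,94/3] y:[31,33] z:[31,32] -> hit [31,94/3] leaf, test {P0@t=31}
    N6 x:[86/3,30] y:[121/3,124/3] z:[38,115/3] -> miss, prune

Visited [0, 1, 3, 4, 8, 5, 6]. Tests: 7 box, 1 leaf. Nearest: P0.

== RESULT ==
[0, 1, 3, 4, 8, 5, 6]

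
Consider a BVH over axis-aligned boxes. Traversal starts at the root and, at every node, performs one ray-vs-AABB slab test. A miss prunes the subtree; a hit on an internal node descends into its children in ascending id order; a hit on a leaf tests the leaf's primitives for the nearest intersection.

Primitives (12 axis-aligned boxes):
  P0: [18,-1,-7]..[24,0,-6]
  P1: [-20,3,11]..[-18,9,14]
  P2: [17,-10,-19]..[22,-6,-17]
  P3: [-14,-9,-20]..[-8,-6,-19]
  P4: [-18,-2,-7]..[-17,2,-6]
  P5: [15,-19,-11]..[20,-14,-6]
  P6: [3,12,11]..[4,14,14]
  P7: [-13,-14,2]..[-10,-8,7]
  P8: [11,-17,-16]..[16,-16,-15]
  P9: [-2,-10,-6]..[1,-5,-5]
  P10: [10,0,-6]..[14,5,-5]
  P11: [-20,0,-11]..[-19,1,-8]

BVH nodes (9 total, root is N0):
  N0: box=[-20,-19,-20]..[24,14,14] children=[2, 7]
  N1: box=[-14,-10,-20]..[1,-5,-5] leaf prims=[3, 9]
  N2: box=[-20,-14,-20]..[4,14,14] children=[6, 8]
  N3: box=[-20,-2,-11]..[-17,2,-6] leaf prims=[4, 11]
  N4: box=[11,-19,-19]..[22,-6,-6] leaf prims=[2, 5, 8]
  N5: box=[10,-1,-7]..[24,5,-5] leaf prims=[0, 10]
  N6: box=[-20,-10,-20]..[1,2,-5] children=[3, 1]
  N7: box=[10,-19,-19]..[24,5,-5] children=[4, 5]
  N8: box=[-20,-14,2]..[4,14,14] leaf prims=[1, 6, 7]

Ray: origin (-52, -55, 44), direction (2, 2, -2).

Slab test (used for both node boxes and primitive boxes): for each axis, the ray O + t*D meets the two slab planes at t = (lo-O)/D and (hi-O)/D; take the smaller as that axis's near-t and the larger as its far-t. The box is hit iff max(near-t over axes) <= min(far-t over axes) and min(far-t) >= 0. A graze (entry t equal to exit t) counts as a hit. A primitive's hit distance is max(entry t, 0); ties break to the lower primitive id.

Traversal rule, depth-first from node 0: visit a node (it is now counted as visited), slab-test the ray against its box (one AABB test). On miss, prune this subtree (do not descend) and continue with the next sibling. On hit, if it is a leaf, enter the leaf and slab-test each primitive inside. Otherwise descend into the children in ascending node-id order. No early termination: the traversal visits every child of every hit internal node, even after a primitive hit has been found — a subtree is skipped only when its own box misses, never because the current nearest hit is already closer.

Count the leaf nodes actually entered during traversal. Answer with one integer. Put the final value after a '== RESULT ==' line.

Trace the traversal:
N0 x:[16,38] y:[18,69/2] z:[15,32] -> hit [18,32], descend [2, 7]
  N2 x:[16,28] y:[41/2,69/2] z:[15,32] -> hit [41/2,28], descend [6, 8]
    N6 x:[16,53/2] y:[45/2,57/2] z:[49/2,32] -> hit [49/2,53/2], descend [1, 3]
      N1 x:[19,53/2] y:[45/2,25] z:[49/2,32] -> hit [49/2,25] leaf, test {P3(miss), P9@t=25}
      N3 x:[16,35/2] y:[53/2,57/2] z:[25,55/2] -> miss, prune
    N8 x:[16,28] y:[41/2,69/2] z:[15,21] -> hit [41/2,21] leaf, test {P1(miss), P6(miss), P7@t=41/2}
  N7 x:[31,38] y:[18,30] z:[49/2,63/2] -> miss, prune

7 AABB tests over nodes [0, 2, 6, 1, 3, 8, 7]; 2 leaves entered; closest P7.

== RESULT ==
2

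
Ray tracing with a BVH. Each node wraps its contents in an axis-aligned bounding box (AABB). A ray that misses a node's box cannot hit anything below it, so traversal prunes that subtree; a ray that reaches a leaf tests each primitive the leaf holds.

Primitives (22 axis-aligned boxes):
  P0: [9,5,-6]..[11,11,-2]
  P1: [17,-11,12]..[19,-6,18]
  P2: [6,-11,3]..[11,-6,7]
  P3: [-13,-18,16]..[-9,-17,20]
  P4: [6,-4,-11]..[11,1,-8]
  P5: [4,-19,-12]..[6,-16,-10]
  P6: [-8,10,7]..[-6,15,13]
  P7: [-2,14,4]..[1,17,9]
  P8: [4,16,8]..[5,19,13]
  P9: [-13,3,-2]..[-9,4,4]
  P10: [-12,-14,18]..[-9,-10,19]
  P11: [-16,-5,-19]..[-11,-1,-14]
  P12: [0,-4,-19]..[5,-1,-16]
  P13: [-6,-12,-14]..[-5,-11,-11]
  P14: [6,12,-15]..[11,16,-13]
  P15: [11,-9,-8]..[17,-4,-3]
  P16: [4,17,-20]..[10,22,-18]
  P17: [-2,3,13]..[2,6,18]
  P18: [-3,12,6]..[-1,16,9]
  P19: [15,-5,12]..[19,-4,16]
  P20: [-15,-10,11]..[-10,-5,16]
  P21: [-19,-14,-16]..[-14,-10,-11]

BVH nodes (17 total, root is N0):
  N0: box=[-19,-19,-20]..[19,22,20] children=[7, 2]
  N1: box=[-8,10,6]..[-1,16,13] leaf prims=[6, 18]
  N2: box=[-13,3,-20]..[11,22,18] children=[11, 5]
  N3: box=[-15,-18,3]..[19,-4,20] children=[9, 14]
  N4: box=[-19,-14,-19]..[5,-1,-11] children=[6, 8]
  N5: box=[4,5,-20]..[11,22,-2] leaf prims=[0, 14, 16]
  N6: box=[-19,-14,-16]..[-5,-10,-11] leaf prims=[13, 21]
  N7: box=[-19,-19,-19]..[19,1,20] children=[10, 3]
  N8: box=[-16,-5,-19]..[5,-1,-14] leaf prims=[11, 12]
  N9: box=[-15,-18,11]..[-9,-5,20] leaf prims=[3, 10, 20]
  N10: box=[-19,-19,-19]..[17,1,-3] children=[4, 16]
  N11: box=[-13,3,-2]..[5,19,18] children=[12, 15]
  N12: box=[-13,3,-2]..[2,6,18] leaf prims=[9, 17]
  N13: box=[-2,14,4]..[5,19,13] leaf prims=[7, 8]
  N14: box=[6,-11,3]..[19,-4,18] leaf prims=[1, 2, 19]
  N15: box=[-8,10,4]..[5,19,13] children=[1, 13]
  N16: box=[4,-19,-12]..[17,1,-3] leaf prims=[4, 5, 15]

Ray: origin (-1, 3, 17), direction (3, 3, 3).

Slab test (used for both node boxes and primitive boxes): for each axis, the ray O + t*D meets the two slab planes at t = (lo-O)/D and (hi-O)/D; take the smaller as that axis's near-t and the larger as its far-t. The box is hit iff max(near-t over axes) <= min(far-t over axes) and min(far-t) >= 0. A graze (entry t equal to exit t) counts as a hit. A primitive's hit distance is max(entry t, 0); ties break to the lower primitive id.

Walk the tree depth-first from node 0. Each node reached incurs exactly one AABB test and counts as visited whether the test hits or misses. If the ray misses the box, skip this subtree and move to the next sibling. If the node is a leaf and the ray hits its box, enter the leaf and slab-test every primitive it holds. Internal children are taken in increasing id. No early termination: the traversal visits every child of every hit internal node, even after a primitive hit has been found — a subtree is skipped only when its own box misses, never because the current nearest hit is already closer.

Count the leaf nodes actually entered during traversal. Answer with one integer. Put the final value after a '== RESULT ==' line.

Walk:
N0 x:[-6,20/3] y:[-22/3,19/3] z:[-37/3,1] -> hit [-6,1], descend [2, 7]
  N2 x:[-4,4] y:[0,19/3] z:[-37/3,1/3] -> hit [0,1/3], descend [5, 11]
    N5 x:[5/3,4] y:[2/3,19/3] z:[-37/3,-19/3] -> miss, prune
    N11 x:[-4,2] y:[0,16/3] z:[-19/3,1/3] -> hit [0,1/3], descend [12, 15]
      N12 x:[-4,1] y:[0,1] z:[-19/3,1/3] -> hit [0,1/3] leaf, test {P9(miss), P17@t=0}
      N15 x:[-7/3,2] y:[7/3,16/3] z:[-13/3,-4/3] -> miss, prune
  N7 x:[-6,20/3] y:[-22/3,-2/3] z:[-12,1] -> miss, prune

order=[0, 2, 5, 11, 12, 15, 7]  |boxes|=7  |leaves|=1  hit=P17

== RESULT ==
1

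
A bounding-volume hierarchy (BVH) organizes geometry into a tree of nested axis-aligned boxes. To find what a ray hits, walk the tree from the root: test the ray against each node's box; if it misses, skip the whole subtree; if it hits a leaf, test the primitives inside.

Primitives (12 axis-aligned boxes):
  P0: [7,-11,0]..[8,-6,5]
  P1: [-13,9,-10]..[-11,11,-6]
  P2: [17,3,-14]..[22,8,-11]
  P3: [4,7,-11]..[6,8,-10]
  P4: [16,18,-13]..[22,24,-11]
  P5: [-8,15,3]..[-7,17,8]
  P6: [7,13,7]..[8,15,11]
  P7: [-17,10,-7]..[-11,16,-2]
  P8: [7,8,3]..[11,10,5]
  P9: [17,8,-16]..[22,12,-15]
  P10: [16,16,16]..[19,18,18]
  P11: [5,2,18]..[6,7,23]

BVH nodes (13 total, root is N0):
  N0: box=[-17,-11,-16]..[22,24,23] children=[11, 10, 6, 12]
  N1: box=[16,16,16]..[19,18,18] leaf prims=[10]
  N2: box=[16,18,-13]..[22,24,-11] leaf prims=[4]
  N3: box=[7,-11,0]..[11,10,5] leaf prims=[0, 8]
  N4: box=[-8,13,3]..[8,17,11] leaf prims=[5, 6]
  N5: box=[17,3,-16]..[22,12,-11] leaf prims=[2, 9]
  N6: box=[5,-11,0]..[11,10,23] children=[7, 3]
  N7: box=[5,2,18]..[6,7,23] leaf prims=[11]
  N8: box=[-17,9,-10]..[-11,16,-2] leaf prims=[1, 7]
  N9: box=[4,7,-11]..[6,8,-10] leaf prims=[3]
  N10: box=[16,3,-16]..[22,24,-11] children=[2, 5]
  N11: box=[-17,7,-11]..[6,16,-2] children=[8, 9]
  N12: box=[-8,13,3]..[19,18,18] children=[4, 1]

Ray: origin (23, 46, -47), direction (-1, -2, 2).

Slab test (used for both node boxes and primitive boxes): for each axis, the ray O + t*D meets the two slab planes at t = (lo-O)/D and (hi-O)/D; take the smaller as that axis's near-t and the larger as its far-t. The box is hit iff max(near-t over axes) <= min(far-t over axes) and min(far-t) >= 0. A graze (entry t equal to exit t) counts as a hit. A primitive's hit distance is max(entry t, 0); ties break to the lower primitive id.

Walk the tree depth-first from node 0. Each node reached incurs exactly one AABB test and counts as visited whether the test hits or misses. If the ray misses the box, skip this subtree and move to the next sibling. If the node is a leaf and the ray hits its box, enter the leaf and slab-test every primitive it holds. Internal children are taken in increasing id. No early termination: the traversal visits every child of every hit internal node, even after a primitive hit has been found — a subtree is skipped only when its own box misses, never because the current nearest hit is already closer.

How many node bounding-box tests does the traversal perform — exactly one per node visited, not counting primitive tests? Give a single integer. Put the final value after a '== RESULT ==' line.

Walk:
N0 x:[1,40] y:[11,57/2] z:[31/2,35] -> hit [31/2,57/2], descend [6, 10, 11, 12]
  N6 x:[12,18] y:[18,57/2] z:[47/2,35] -> miss, prune
  N10 x:[1,7] y:[11,43/2] z:[31/2,18] -> miss, prune
  N11 x:[17,40] y:[15,39/2] z:[18,45/2] -> hit [18,39/2], descend [8, 9]
    N8 x:[34,40] y:[15,37/2] z:[37/2,45/2] -> miss, prune
    N9 x:[17,19] y:[19,39/2] z:[18,37/2] -> miss, prune
  N12 x:[4,31] y:[14,33/2] z:[25,65/2] -> miss, prune

7 AABB tests over nodes [0, 6, 10, 11, 8, 9, 12]; 0 leaves entered; closest miss.

== RESULT ==
7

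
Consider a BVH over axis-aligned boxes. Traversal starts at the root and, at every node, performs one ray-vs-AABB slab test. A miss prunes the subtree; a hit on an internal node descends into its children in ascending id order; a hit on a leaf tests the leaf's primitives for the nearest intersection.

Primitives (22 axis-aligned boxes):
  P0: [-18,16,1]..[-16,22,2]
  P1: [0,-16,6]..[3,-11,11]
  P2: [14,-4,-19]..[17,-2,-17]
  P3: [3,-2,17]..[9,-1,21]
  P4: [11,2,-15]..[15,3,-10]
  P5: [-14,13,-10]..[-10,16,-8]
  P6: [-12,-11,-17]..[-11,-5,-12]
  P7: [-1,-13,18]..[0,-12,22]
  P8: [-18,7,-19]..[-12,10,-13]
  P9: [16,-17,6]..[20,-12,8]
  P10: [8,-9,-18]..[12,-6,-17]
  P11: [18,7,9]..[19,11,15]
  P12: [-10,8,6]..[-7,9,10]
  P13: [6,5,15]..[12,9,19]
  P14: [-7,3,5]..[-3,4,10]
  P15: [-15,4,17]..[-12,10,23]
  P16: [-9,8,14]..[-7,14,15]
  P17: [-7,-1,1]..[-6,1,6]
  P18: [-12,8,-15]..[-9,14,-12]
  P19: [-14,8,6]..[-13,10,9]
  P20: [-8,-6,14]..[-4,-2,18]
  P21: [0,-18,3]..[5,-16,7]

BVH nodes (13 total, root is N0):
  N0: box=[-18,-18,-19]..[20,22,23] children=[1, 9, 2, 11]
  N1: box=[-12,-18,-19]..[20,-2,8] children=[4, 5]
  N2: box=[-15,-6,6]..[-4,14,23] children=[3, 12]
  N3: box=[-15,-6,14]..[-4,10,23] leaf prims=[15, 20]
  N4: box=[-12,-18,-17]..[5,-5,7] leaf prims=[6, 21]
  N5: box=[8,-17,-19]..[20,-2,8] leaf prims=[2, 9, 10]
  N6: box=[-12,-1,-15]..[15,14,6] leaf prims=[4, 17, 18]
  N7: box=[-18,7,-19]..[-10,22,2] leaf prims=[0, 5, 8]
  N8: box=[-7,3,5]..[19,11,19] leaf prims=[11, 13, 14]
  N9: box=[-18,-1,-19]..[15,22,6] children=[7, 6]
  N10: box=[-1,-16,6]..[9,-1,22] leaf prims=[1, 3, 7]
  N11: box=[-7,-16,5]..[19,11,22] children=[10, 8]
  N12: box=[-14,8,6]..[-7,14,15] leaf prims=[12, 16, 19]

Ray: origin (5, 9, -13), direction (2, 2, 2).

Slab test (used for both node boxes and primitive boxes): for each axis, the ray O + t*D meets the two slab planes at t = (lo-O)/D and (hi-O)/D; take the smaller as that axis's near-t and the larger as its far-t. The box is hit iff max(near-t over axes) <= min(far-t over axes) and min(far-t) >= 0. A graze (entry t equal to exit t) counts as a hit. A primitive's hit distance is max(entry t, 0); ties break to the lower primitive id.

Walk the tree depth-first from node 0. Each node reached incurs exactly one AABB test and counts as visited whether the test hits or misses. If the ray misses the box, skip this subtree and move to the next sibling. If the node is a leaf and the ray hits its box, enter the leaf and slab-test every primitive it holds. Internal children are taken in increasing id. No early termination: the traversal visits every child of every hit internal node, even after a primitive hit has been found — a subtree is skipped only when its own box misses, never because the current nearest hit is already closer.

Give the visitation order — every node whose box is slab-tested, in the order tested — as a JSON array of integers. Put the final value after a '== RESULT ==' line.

Walk:
N0 x:[-23/2,15/2] y:[-27/2,13/2] z:[-3,18] -> hit [-3,13/2], descend [1, 2, 9, 11]
  N1 x:[-17/2,15/2] y:[-27/2,-11/2] z:[-3,21/2] -> miss, prune
  N2 x:[-10,-9/2] y:[-15/2,5/2] z:[19/2,18] -> miss, prune
  N9 x:[-23/2,5] y:[-5,13/2] z:[-3,19/2] -> hit [-3,5], descend [6, 7]
    N6 x:[-17/2,5] y:[-5,5/2] z:[-1,19/2] -> hit [-1,5/2] leaf, test {P4(miss), P17(miss), P18(miss)}
    N7 x:[-23/2,-15/2] y:[-1,13/2] z:[-3,15/2] -> miss, prune
  N11 x:[-6,7] y:[-25/2,1] z:[9,35/2] -> miss, prune

Visited [0, 1, 2, 9, 6, 7, 11]. Tests: 7 box, 1 leaf. Nearest: miss.

== RESULT ==
[0, 1, 2, 9, 6, 7, 11]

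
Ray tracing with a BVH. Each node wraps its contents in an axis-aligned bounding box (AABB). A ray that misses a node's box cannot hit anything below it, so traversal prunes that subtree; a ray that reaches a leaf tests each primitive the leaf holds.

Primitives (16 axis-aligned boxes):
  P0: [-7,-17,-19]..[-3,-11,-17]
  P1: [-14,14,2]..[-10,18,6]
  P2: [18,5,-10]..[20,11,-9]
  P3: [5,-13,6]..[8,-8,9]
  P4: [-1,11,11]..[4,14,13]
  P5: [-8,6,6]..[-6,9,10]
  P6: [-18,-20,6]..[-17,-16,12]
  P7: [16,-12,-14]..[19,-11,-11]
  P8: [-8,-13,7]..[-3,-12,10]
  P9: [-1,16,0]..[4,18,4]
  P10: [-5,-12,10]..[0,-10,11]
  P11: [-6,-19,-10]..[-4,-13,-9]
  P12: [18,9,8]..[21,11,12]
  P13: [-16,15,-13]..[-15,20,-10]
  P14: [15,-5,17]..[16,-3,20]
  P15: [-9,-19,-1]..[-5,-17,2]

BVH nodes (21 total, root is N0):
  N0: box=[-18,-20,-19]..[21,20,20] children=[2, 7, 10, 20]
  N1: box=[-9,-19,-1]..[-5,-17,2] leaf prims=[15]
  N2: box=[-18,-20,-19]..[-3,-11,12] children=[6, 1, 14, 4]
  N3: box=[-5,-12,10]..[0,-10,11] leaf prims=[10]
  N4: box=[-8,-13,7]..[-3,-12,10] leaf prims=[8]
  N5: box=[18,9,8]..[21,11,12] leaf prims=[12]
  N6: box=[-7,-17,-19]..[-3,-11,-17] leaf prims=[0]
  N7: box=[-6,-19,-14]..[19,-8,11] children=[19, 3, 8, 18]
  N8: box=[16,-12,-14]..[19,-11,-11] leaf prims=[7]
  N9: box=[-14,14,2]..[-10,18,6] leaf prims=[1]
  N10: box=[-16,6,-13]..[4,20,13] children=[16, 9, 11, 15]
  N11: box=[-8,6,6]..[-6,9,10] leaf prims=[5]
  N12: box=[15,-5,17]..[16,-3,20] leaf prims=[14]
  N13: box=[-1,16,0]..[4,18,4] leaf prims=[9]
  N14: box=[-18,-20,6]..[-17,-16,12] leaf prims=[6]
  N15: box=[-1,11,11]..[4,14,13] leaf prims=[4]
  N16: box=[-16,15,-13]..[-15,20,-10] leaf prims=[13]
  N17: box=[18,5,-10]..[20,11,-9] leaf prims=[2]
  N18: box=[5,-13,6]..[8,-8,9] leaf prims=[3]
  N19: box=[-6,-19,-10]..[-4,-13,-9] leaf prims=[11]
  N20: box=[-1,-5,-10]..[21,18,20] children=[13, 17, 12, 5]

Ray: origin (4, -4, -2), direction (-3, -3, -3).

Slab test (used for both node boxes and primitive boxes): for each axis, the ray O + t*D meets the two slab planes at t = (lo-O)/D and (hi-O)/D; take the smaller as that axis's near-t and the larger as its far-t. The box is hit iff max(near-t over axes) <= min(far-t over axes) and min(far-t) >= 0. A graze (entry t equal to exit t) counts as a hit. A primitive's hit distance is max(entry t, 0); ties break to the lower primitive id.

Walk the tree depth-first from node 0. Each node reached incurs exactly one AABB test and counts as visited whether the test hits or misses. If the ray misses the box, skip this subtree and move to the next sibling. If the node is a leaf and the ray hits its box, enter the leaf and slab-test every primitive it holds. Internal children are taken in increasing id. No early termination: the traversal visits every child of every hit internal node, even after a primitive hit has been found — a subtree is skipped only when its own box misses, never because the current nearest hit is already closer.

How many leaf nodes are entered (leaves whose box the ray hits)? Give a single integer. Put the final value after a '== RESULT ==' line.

Trace the traversal:
N0 x:[-17/3,22/3] y:[-8,16/3] z:[-22/3,17/3] -> hit [-17/3,16/3], descend [2, 7, 10, 20]
  N2 x:[7/3,22/3] y:[7/3,16/3] z:[-14/3,17/3] -> hit [7/3,16/3], descend [1, 4, 6, 14]
    N1 x:[3,13/3] y:[13/3,5] z:[-4/3,-1/3] -> miss, prune
    N4 x:[7/3,4] y:[8/3,3] z:[-4,-3] -> miss, prune
    N6 x:[7/3,11/3] y:[7/3,13/3] z:[5,17/3] -> miss, prune
    N14 x:[7,22/3] y:[4,16/3] z:[-14/3,-8/3] -> miss, prune
  N7 x:[-5,10/3] y:[4/3,5] z:[-13/3,4] -> hit [4/3,10/3], descend [3, 8, 18, 19]
    N3 x:[4/3,3] y:[2,8/3] z:[-13/3,-4] -> miss, prune
    N8 x:[-5,-4] y:[7/3,8/3] z:[3,4] -> miss, prune
    N18 x:[-4/3,-1/3] y:[4/3,3] z:[-11/3,-8/3] -> miss, prune
    N19 x:[8/3,10/3] y:[3,5] z:[7/3,8/3] -> miss, prune
  N10 x:[0,20/3] y:[-8,-10/3] z:[-5,11/3] -> miss, prune
  N20 x:[-17/3,5/3] y:[-22/3,1/3] z:[-22/3,8/3] -> hit [-17/3,1/3], descend [5, 12, 13, 17]
    N5 x:[-17/3,-14/3] y:[-5,-13/3] z:[-14/3,-10/3] -> miss, prune
    N12 x:[-4,-11/3] y:[-1/3,1/3] z:[-22/3,-19/3] -> miss, prune
    N13 x:[0,5/3] y:[-22/3,-20/3] z:[-2,-2/3] -> miss, prune
    N17 x:[-16/3,-14/3] y:[-5,-3] z:[7/3,8/3] -> miss, prune

Summary -> nodes [0, 2, 1, 4, 6, 14, 7, 3, 8, 18, 19, 10, 20, 5, 12, 13, 17]; box-tests=17; leaf-entries=0; first=miss

== RESULT ==
0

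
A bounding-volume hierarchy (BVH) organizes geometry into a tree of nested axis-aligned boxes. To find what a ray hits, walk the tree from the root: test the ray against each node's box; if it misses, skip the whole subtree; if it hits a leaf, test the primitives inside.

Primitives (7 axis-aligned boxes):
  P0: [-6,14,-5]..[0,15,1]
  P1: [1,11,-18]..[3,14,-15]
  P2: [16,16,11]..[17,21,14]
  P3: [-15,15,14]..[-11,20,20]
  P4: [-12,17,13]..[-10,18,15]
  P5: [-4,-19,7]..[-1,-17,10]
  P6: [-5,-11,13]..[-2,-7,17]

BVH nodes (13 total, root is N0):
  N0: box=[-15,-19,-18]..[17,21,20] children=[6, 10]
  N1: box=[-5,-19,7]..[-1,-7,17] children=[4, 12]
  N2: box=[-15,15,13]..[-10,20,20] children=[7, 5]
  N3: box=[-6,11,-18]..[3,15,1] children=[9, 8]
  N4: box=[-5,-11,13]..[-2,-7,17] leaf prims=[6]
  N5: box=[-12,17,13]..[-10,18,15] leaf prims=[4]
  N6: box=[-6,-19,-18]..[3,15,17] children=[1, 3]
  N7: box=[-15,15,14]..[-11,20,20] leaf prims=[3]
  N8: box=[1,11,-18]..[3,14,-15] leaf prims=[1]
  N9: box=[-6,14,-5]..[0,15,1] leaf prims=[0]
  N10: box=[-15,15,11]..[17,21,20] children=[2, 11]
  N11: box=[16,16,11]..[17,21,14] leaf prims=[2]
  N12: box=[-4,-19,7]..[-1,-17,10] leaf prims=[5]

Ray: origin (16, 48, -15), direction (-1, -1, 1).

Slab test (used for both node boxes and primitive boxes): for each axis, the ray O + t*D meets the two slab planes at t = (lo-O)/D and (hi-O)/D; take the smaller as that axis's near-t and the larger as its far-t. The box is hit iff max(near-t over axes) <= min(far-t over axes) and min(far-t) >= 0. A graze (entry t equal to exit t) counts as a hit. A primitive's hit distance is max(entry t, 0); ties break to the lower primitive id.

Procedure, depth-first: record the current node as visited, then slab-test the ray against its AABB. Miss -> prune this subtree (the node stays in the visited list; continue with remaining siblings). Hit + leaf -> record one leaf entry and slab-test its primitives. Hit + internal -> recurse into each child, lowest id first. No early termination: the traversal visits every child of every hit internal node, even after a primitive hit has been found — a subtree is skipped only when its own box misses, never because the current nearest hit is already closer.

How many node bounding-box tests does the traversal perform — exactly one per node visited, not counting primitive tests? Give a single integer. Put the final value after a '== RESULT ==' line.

Traverse from the root:
N0 x:[-1,31] y:[27,67] z:[-3,35] -> hit [27,31], descend [6, 10]
  N6 x:[13,22] y:[33,67] z:[-3,32] -> miss, prune
  N10 x:[-1,31] y:[27,33] z:[26,35] -> hit [27,31], descend [2, 11]
    N2 x:[26,31] y:[28,33] z:[28,35] -> hit [28,31], descend [5, 7]
      N5 x:[26,28] y:[30,31] z:[28,30] -> miss, prune
      N7 x:[27,31] y:[28,33] z:[29,35] -> hit [29,31] leaf, test {P3@t=29}
    N11 x:[-1,0] y:[27,32] z:[26,29] -> miss, prune

order=[0, 6, 10, 2, 5, 7, 11]  |boxes|=7  |leaves|=1  hit=P3

== RESULT ==
7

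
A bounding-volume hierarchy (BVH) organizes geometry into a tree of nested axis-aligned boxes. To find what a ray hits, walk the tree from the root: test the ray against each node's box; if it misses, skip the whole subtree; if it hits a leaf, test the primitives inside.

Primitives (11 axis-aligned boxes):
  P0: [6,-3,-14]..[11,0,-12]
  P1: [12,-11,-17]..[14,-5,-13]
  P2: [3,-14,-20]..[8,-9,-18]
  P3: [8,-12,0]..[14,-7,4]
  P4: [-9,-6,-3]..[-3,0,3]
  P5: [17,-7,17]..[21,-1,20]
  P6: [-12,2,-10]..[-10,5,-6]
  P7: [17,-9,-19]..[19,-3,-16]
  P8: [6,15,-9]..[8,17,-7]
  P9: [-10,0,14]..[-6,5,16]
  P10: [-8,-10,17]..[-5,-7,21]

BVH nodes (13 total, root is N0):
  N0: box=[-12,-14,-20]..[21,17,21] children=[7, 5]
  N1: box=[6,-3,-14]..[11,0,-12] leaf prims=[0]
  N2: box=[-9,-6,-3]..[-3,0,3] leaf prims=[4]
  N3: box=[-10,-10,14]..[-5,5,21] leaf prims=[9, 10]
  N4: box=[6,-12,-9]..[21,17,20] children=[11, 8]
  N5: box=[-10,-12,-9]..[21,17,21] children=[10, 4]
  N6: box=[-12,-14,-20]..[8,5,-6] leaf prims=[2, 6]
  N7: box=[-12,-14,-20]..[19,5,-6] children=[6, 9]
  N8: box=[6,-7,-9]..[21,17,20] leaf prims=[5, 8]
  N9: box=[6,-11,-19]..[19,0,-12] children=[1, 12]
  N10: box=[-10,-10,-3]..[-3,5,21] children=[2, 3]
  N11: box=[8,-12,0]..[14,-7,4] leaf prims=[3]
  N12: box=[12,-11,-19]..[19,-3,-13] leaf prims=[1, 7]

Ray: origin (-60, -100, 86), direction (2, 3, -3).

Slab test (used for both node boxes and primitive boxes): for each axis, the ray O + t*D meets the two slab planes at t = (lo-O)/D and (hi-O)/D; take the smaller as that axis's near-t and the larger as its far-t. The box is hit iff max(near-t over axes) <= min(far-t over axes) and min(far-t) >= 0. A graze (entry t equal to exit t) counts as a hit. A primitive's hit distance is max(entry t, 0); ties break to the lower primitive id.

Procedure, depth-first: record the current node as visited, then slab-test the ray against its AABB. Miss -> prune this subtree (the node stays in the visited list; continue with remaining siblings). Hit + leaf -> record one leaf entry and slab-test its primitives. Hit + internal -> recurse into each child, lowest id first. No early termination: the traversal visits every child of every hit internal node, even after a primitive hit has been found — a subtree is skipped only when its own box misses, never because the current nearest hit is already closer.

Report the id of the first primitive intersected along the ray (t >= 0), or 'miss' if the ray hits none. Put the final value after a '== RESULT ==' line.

Trace the traversal:
N0 x:[24,81/2] y:[86/3,39] z:[65/3,106/3] -> hit [86/3,106/3], descend [5, 7]
  N5 x:[25,81/2] y:[88/3,39] z:[65/3,95/3] -> hit [88/3,95/3], descend [4, 10]
    N4 x:[33,81/2] y:[88/3,39] z:[22,95/3] -> miss, prune
    N10 x:[25,57/2] y:[30,35] z:[65/3,89/3] -> miss, prune
  N7 x:[24,79/2] y:[86/3,35] z:[92/3,106/3] -> hit [92/3,35], descend [6, 9]
    N6 x:[24,34] y:[86/3,35] z:[92/3,106/3] -> hit [92/3,34] leaf, test {P2(miss), P6(miss)}
    N9 x:[33,79/2] y:[89/3,100/3] z:[98/3,35] -> hit [33,100/3], descend [1, 12]
      N1 x:[33,71/2] y:[97/3,100/3] z:[98/3,100/3] -> hit [33,100/3] leaf, test {P0@t=33}
      N12 x:[36,79/2] y:[89/3,97/3] z:[33,35] -> miss, prune

9 AABB tests over nodes [0, 5, 4, 10, 7, 6, 9, 1, 12]; 2 leaves entered; closest P0.

== RESULT ==
0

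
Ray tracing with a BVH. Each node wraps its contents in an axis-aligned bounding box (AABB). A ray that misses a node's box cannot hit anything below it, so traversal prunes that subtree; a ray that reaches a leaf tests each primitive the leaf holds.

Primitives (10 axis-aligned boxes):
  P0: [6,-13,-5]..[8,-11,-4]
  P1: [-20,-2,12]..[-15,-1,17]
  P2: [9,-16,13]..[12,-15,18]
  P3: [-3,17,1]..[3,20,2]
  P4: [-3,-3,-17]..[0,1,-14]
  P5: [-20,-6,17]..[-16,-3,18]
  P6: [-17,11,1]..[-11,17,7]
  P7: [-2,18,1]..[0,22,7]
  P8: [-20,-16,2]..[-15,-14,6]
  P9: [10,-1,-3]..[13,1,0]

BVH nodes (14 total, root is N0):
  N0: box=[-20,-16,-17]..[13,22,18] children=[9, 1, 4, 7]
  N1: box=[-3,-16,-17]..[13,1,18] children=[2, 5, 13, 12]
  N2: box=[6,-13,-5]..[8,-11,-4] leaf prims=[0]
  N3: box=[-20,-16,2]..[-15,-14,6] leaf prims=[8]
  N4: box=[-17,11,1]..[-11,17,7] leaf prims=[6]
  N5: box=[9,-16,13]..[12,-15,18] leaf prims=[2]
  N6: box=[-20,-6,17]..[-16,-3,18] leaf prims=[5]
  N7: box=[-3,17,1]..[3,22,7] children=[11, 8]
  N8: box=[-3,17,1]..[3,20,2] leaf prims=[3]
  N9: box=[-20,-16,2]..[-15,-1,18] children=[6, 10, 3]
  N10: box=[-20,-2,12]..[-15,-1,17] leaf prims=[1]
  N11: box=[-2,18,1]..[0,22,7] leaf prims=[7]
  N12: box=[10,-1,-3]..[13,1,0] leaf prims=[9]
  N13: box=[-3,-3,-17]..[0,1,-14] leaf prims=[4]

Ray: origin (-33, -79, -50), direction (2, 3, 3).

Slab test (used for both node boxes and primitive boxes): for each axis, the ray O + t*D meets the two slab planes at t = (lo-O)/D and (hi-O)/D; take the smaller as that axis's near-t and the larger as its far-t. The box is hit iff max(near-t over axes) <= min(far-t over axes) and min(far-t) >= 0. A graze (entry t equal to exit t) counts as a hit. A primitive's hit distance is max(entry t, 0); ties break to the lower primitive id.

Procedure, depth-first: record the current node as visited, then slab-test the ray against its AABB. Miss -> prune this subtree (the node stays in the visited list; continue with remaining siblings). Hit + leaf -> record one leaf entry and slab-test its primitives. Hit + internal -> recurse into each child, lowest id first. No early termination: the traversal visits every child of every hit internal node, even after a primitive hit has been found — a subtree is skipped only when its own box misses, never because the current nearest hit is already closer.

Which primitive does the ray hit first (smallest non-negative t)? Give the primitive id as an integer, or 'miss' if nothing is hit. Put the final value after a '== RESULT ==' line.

Trace the traversal:
N0 x:[13/2,23] y:[21,101/3] z:[11,68/3] -> hit [21,68/3], descend [1, 4, 7, 9]
  N1 x:[15,23] y:[21,80/3] z:[11,68/3] -> hit [21,68/3], descend [2, 5, 12, 13]
    N2 x:[39/2,41/2] y:[22,68/3] z:[15,46/3] -> miss, prune
    N5 x:[21,45/2] y:[21,64/3] z:[21,68/3] -> hit [21,64/3] leaf, test {P2@t=21}
    N12 x:[43/2,23] y:[26,80/3] z:[47/3,50/3] -> miss, prune
    N13 x:[15,33/2] y:[76/3,80/3] z:[11,12] -> miss, prune
  N4 x:[8,11] y:[30,32] z:[17,19] -> miss, prune
  N7 x:[15,18] y:[32,101/3] z:[17,19] -> miss, prune
  N9 x:[13/2,9] y:[21,26] z:[52/3,68/3] -> miss, prune

Visited [0, 1, 2, 5, 12, 13, 4, 7, 9]. Tests: 9 box, 1 leaf. Nearest: P2.

== RESULT ==
2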